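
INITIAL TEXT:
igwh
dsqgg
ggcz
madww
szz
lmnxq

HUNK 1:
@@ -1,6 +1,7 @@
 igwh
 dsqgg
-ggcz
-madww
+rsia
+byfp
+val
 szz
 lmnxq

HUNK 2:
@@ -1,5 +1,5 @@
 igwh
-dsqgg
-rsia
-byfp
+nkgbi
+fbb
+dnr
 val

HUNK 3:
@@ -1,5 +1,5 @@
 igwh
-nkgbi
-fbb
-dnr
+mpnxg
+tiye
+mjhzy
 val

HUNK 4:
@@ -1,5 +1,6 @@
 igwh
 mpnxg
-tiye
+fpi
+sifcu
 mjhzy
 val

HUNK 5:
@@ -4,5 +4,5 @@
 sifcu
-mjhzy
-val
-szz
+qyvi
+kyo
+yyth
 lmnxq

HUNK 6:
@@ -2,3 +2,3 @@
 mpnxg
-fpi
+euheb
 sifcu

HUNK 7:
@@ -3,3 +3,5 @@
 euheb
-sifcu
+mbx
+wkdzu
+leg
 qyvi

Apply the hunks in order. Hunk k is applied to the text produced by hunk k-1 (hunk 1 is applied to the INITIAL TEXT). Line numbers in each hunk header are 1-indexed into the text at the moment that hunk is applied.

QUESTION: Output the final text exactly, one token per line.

Answer: igwh
mpnxg
euheb
mbx
wkdzu
leg
qyvi
kyo
yyth
lmnxq

Derivation:
Hunk 1: at line 1 remove [ggcz,madww] add [rsia,byfp,val] -> 7 lines: igwh dsqgg rsia byfp val szz lmnxq
Hunk 2: at line 1 remove [dsqgg,rsia,byfp] add [nkgbi,fbb,dnr] -> 7 lines: igwh nkgbi fbb dnr val szz lmnxq
Hunk 3: at line 1 remove [nkgbi,fbb,dnr] add [mpnxg,tiye,mjhzy] -> 7 lines: igwh mpnxg tiye mjhzy val szz lmnxq
Hunk 4: at line 1 remove [tiye] add [fpi,sifcu] -> 8 lines: igwh mpnxg fpi sifcu mjhzy val szz lmnxq
Hunk 5: at line 4 remove [mjhzy,val,szz] add [qyvi,kyo,yyth] -> 8 lines: igwh mpnxg fpi sifcu qyvi kyo yyth lmnxq
Hunk 6: at line 2 remove [fpi] add [euheb] -> 8 lines: igwh mpnxg euheb sifcu qyvi kyo yyth lmnxq
Hunk 7: at line 3 remove [sifcu] add [mbx,wkdzu,leg] -> 10 lines: igwh mpnxg euheb mbx wkdzu leg qyvi kyo yyth lmnxq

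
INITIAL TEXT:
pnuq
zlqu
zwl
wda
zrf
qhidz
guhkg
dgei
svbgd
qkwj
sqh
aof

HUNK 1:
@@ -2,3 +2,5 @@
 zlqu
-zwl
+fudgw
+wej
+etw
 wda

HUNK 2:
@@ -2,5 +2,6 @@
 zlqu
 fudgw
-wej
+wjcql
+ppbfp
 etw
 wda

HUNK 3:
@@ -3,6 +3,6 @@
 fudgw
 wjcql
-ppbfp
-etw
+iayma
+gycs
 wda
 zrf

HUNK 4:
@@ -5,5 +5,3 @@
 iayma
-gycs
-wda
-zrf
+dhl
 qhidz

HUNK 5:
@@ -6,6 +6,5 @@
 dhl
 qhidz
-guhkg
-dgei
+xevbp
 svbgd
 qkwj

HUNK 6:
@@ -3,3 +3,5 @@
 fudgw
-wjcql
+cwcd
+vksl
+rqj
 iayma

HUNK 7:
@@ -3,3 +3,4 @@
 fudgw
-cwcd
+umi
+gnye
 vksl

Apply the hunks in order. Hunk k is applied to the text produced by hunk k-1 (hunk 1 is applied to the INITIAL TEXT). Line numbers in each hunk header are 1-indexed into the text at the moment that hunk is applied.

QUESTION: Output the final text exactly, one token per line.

Answer: pnuq
zlqu
fudgw
umi
gnye
vksl
rqj
iayma
dhl
qhidz
xevbp
svbgd
qkwj
sqh
aof

Derivation:
Hunk 1: at line 2 remove [zwl] add [fudgw,wej,etw] -> 14 lines: pnuq zlqu fudgw wej etw wda zrf qhidz guhkg dgei svbgd qkwj sqh aof
Hunk 2: at line 2 remove [wej] add [wjcql,ppbfp] -> 15 lines: pnuq zlqu fudgw wjcql ppbfp etw wda zrf qhidz guhkg dgei svbgd qkwj sqh aof
Hunk 3: at line 3 remove [ppbfp,etw] add [iayma,gycs] -> 15 lines: pnuq zlqu fudgw wjcql iayma gycs wda zrf qhidz guhkg dgei svbgd qkwj sqh aof
Hunk 4: at line 5 remove [gycs,wda,zrf] add [dhl] -> 13 lines: pnuq zlqu fudgw wjcql iayma dhl qhidz guhkg dgei svbgd qkwj sqh aof
Hunk 5: at line 6 remove [guhkg,dgei] add [xevbp] -> 12 lines: pnuq zlqu fudgw wjcql iayma dhl qhidz xevbp svbgd qkwj sqh aof
Hunk 6: at line 3 remove [wjcql] add [cwcd,vksl,rqj] -> 14 lines: pnuq zlqu fudgw cwcd vksl rqj iayma dhl qhidz xevbp svbgd qkwj sqh aof
Hunk 7: at line 3 remove [cwcd] add [umi,gnye] -> 15 lines: pnuq zlqu fudgw umi gnye vksl rqj iayma dhl qhidz xevbp svbgd qkwj sqh aof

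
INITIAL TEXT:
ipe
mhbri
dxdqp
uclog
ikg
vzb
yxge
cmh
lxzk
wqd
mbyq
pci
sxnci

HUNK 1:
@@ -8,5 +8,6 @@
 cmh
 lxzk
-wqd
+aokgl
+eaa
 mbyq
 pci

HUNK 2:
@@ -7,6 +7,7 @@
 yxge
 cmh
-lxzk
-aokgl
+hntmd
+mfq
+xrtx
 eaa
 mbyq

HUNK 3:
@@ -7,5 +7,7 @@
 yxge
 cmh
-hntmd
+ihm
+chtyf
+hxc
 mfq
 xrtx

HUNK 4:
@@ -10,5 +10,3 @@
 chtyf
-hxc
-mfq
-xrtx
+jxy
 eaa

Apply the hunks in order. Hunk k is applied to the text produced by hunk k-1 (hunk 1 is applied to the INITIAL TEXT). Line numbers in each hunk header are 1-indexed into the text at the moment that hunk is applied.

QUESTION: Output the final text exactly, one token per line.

Hunk 1: at line 8 remove [wqd] add [aokgl,eaa] -> 14 lines: ipe mhbri dxdqp uclog ikg vzb yxge cmh lxzk aokgl eaa mbyq pci sxnci
Hunk 2: at line 7 remove [lxzk,aokgl] add [hntmd,mfq,xrtx] -> 15 lines: ipe mhbri dxdqp uclog ikg vzb yxge cmh hntmd mfq xrtx eaa mbyq pci sxnci
Hunk 3: at line 7 remove [hntmd] add [ihm,chtyf,hxc] -> 17 lines: ipe mhbri dxdqp uclog ikg vzb yxge cmh ihm chtyf hxc mfq xrtx eaa mbyq pci sxnci
Hunk 4: at line 10 remove [hxc,mfq,xrtx] add [jxy] -> 15 lines: ipe mhbri dxdqp uclog ikg vzb yxge cmh ihm chtyf jxy eaa mbyq pci sxnci

Answer: ipe
mhbri
dxdqp
uclog
ikg
vzb
yxge
cmh
ihm
chtyf
jxy
eaa
mbyq
pci
sxnci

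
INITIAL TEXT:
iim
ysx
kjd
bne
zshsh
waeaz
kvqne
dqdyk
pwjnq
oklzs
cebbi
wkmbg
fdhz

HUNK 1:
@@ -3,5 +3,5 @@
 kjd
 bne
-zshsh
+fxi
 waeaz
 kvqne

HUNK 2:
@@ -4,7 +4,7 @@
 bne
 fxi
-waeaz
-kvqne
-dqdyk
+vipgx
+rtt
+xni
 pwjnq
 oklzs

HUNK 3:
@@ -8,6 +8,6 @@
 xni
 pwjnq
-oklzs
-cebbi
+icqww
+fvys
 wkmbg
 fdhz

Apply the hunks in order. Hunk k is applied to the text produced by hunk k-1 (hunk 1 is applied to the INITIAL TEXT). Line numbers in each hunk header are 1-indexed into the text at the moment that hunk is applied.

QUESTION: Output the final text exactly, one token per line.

Hunk 1: at line 3 remove [zshsh] add [fxi] -> 13 lines: iim ysx kjd bne fxi waeaz kvqne dqdyk pwjnq oklzs cebbi wkmbg fdhz
Hunk 2: at line 4 remove [waeaz,kvqne,dqdyk] add [vipgx,rtt,xni] -> 13 lines: iim ysx kjd bne fxi vipgx rtt xni pwjnq oklzs cebbi wkmbg fdhz
Hunk 3: at line 8 remove [oklzs,cebbi] add [icqww,fvys] -> 13 lines: iim ysx kjd bne fxi vipgx rtt xni pwjnq icqww fvys wkmbg fdhz

Answer: iim
ysx
kjd
bne
fxi
vipgx
rtt
xni
pwjnq
icqww
fvys
wkmbg
fdhz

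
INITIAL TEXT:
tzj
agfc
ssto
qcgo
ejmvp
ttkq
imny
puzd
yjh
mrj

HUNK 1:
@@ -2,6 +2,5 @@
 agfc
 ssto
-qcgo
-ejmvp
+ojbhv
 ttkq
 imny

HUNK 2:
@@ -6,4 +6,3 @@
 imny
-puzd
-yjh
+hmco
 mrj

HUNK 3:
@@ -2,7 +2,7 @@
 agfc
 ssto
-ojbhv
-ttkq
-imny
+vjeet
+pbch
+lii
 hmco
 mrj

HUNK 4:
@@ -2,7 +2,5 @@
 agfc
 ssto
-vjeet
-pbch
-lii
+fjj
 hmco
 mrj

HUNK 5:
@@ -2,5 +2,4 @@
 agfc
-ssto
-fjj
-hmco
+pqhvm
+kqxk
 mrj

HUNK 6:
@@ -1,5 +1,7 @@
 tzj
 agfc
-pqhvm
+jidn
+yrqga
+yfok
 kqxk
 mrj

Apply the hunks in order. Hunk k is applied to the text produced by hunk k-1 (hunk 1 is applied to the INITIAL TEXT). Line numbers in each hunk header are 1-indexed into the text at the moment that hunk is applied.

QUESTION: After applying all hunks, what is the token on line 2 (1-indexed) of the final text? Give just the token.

Hunk 1: at line 2 remove [qcgo,ejmvp] add [ojbhv] -> 9 lines: tzj agfc ssto ojbhv ttkq imny puzd yjh mrj
Hunk 2: at line 6 remove [puzd,yjh] add [hmco] -> 8 lines: tzj agfc ssto ojbhv ttkq imny hmco mrj
Hunk 3: at line 2 remove [ojbhv,ttkq,imny] add [vjeet,pbch,lii] -> 8 lines: tzj agfc ssto vjeet pbch lii hmco mrj
Hunk 4: at line 2 remove [vjeet,pbch,lii] add [fjj] -> 6 lines: tzj agfc ssto fjj hmco mrj
Hunk 5: at line 2 remove [ssto,fjj,hmco] add [pqhvm,kqxk] -> 5 lines: tzj agfc pqhvm kqxk mrj
Hunk 6: at line 1 remove [pqhvm] add [jidn,yrqga,yfok] -> 7 lines: tzj agfc jidn yrqga yfok kqxk mrj
Final line 2: agfc

Answer: agfc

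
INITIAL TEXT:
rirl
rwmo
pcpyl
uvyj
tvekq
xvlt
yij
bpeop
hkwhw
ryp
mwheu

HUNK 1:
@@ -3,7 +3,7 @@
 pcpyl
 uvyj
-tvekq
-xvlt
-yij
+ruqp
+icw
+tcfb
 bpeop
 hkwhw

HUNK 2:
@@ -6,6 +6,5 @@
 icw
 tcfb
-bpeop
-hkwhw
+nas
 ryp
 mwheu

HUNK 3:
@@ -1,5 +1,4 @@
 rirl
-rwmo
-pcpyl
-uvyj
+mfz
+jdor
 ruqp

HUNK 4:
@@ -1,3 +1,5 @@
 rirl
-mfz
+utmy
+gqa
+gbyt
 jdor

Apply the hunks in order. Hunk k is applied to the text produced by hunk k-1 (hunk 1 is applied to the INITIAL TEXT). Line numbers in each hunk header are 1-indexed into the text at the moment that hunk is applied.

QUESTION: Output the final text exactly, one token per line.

Answer: rirl
utmy
gqa
gbyt
jdor
ruqp
icw
tcfb
nas
ryp
mwheu

Derivation:
Hunk 1: at line 3 remove [tvekq,xvlt,yij] add [ruqp,icw,tcfb] -> 11 lines: rirl rwmo pcpyl uvyj ruqp icw tcfb bpeop hkwhw ryp mwheu
Hunk 2: at line 6 remove [bpeop,hkwhw] add [nas] -> 10 lines: rirl rwmo pcpyl uvyj ruqp icw tcfb nas ryp mwheu
Hunk 3: at line 1 remove [rwmo,pcpyl,uvyj] add [mfz,jdor] -> 9 lines: rirl mfz jdor ruqp icw tcfb nas ryp mwheu
Hunk 4: at line 1 remove [mfz] add [utmy,gqa,gbyt] -> 11 lines: rirl utmy gqa gbyt jdor ruqp icw tcfb nas ryp mwheu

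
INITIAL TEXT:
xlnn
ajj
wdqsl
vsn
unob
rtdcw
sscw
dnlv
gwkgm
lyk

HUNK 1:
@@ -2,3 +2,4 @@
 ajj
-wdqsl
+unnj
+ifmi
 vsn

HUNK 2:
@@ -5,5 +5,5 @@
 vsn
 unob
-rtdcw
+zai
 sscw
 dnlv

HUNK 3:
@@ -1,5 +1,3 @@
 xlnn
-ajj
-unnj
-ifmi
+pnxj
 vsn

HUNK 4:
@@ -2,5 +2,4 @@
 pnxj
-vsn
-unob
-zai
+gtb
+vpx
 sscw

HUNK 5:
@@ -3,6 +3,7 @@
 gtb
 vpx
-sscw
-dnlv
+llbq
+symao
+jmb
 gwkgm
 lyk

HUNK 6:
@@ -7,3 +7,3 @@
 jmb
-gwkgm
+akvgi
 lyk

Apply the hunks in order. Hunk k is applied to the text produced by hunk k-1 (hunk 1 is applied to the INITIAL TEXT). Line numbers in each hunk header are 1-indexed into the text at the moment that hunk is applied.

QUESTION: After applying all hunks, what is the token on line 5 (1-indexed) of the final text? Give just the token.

Hunk 1: at line 2 remove [wdqsl] add [unnj,ifmi] -> 11 lines: xlnn ajj unnj ifmi vsn unob rtdcw sscw dnlv gwkgm lyk
Hunk 2: at line 5 remove [rtdcw] add [zai] -> 11 lines: xlnn ajj unnj ifmi vsn unob zai sscw dnlv gwkgm lyk
Hunk 3: at line 1 remove [ajj,unnj,ifmi] add [pnxj] -> 9 lines: xlnn pnxj vsn unob zai sscw dnlv gwkgm lyk
Hunk 4: at line 2 remove [vsn,unob,zai] add [gtb,vpx] -> 8 lines: xlnn pnxj gtb vpx sscw dnlv gwkgm lyk
Hunk 5: at line 3 remove [sscw,dnlv] add [llbq,symao,jmb] -> 9 lines: xlnn pnxj gtb vpx llbq symao jmb gwkgm lyk
Hunk 6: at line 7 remove [gwkgm] add [akvgi] -> 9 lines: xlnn pnxj gtb vpx llbq symao jmb akvgi lyk
Final line 5: llbq

Answer: llbq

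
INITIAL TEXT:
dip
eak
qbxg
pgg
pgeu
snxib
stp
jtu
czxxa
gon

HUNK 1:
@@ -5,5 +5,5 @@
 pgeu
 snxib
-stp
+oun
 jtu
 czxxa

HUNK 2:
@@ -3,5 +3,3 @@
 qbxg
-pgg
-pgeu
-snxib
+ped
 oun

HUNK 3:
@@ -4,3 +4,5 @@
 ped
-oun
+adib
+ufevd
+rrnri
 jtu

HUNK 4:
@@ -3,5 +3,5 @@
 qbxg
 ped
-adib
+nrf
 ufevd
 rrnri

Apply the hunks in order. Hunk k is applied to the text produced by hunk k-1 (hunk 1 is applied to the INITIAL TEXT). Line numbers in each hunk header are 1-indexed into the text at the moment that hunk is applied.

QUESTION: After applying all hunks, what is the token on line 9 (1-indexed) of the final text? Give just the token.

Answer: czxxa

Derivation:
Hunk 1: at line 5 remove [stp] add [oun] -> 10 lines: dip eak qbxg pgg pgeu snxib oun jtu czxxa gon
Hunk 2: at line 3 remove [pgg,pgeu,snxib] add [ped] -> 8 lines: dip eak qbxg ped oun jtu czxxa gon
Hunk 3: at line 4 remove [oun] add [adib,ufevd,rrnri] -> 10 lines: dip eak qbxg ped adib ufevd rrnri jtu czxxa gon
Hunk 4: at line 3 remove [adib] add [nrf] -> 10 lines: dip eak qbxg ped nrf ufevd rrnri jtu czxxa gon
Final line 9: czxxa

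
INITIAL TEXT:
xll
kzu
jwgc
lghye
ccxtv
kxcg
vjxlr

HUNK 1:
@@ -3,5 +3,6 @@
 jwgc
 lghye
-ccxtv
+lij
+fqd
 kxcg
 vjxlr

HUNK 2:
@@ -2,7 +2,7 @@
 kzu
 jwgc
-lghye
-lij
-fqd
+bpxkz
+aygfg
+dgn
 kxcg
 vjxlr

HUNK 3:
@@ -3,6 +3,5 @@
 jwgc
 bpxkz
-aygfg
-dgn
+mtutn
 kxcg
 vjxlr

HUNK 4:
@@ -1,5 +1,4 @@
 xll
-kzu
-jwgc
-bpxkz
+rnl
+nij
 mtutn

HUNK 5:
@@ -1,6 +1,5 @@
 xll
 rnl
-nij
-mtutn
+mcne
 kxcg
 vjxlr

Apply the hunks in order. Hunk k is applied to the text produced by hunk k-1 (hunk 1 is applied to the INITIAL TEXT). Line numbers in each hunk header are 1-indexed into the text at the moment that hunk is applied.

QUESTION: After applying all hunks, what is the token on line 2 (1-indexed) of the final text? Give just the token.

Answer: rnl

Derivation:
Hunk 1: at line 3 remove [ccxtv] add [lij,fqd] -> 8 lines: xll kzu jwgc lghye lij fqd kxcg vjxlr
Hunk 2: at line 2 remove [lghye,lij,fqd] add [bpxkz,aygfg,dgn] -> 8 lines: xll kzu jwgc bpxkz aygfg dgn kxcg vjxlr
Hunk 3: at line 3 remove [aygfg,dgn] add [mtutn] -> 7 lines: xll kzu jwgc bpxkz mtutn kxcg vjxlr
Hunk 4: at line 1 remove [kzu,jwgc,bpxkz] add [rnl,nij] -> 6 lines: xll rnl nij mtutn kxcg vjxlr
Hunk 5: at line 1 remove [nij,mtutn] add [mcne] -> 5 lines: xll rnl mcne kxcg vjxlr
Final line 2: rnl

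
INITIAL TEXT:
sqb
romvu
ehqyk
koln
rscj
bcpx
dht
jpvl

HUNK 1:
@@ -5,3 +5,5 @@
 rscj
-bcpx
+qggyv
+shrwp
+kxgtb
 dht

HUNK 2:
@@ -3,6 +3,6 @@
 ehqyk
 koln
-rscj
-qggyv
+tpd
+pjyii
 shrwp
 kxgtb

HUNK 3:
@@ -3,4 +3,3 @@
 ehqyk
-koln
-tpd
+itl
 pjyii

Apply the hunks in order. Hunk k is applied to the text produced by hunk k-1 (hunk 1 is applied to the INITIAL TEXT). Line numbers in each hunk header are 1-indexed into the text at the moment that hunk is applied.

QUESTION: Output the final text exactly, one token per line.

Hunk 1: at line 5 remove [bcpx] add [qggyv,shrwp,kxgtb] -> 10 lines: sqb romvu ehqyk koln rscj qggyv shrwp kxgtb dht jpvl
Hunk 2: at line 3 remove [rscj,qggyv] add [tpd,pjyii] -> 10 lines: sqb romvu ehqyk koln tpd pjyii shrwp kxgtb dht jpvl
Hunk 3: at line 3 remove [koln,tpd] add [itl] -> 9 lines: sqb romvu ehqyk itl pjyii shrwp kxgtb dht jpvl

Answer: sqb
romvu
ehqyk
itl
pjyii
shrwp
kxgtb
dht
jpvl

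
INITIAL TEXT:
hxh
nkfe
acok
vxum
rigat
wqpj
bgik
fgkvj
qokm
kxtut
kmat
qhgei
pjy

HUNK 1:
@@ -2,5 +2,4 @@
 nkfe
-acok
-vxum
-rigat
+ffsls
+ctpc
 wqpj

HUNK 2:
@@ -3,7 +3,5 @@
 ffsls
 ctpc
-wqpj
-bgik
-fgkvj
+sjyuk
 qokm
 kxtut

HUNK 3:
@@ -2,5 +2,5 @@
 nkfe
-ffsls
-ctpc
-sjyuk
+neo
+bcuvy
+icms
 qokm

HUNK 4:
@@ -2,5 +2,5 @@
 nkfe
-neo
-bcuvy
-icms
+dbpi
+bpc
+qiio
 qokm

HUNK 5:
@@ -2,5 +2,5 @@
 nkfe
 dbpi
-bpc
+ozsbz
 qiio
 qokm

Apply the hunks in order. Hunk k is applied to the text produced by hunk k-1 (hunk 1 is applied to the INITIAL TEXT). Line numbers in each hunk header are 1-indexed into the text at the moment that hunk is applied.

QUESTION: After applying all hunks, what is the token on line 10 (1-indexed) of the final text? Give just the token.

Hunk 1: at line 2 remove [acok,vxum,rigat] add [ffsls,ctpc] -> 12 lines: hxh nkfe ffsls ctpc wqpj bgik fgkvj qokm kxtut kmat qhgei pjy
Hunk 2: at line 3 remove [wqpj,bgik,fgkvj] add [sjyuk] -> 10 lines: hxh nkfe ffsls ctpc sjyuk qokm kxtut kmat qhgei pjy
Hunk 3: at line 2 remove [ffsls,ctpc,sjyuk] add [neo,bcuvy,icms] -> 10 lines: hxh nkfe neo bcuvy icms qokm kxtut kmat qhgei pjy
Hunk 4: at line 2 remove [neo,bcuvy,icms] add [dbpi,bpc,qiio] -> 10 lines: hxh nkfe dbpi bpc qiio qokm kxtut kmat qhgei pjy
Hunk 5: at line 2 remove [bpc] add [ozsbz] -> 10 lines: hxh nkfe dbpi ozsbz qiio qokm kxtut kmat qhgei pjy
Final line 10: pjy

Answer: pjy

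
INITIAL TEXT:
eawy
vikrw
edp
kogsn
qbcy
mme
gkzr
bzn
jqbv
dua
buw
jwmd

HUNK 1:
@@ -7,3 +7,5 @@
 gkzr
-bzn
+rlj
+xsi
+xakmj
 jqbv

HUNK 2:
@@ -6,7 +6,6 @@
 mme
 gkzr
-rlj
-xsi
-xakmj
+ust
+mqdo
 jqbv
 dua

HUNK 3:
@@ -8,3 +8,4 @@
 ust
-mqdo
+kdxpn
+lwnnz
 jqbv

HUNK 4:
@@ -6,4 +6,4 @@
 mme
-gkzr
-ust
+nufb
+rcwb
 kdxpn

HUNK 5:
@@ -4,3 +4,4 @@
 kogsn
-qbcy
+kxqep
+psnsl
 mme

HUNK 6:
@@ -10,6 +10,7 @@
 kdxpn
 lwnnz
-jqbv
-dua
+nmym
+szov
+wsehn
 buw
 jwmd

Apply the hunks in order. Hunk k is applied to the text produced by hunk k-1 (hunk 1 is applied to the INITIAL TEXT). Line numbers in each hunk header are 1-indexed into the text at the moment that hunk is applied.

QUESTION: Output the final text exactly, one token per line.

Answer: eawy
vikrw
edp
kogsn
kxqep
psnsl
mme
nufb
rcwb
kdxpn
lwnnz
nmym
szov
wsehn
buw
jwmd

Derivation:
Hunk 1: at line 7 remove [bzn] add [rlj,xsi,xakmj] -> 14 lines: eawy vikrw edp kogsn qbcy mme gkzr rlj xsi xakmj jqbv dua buw jwmd
Hunk 2: at line 6 remove [rlj,xsi,xakmj] add [ust,mqdo] -> 13 lines: eawy vikrw edp kogsn qbcy mme gkzr ust mqdo jqbv dua buw jwmd
Hunk 3: at line 8 remove [mqdo] add [kdxpn,lwnnz] -> 14 lines: eawy vikrw edp kogsn qbcy mme gkzr ust kdxpn lwnnz jqbv dua buw jwmd
Hunk 4: at line 6 remove [gkzr,ust] add [nufb,rcwb] -> 14 lines: eawy vikrw edp kogsn qbcy mme nufb rcwb kdxpn lwnnz jqbv dua buw jwmd
Hunk 5: at line 4 remove [qbcy] add [kxqep,psnsl] -> 15 lines: eawy vikrw edp kogsn kxqep psnsl mme nufb rcwb kdxpn lwnnz jqbv dua buw jwmd
Hunk 6: at line 10 remove [jqbv,dua] add [nmym,szov,wsehn] -> 16 lines: eawy vikrw edp kogsn kxqep psnsl mme nufb rcwb kdxpn lwnnz nmym szov wsehn buw jwmd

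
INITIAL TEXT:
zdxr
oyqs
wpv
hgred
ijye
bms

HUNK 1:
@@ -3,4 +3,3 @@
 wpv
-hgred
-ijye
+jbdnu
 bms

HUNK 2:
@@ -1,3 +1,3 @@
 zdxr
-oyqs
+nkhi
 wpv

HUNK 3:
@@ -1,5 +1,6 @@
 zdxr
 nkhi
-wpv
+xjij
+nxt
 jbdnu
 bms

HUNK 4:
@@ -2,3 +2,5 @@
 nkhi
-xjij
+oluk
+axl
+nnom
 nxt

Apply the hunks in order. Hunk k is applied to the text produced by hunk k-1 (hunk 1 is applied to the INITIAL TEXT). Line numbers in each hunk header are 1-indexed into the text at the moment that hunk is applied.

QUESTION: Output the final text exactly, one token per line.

Hunk 1: at line 3 remove [hgred,ijye] add [jbdnu] -> 5 lines: zdxr oyqs wpv jbdnu bms
Hunk 2: at line 1 remove [oyqs] add [nkhi] -> 5 lines: zdxr nkhi wpv jbdnu bms
Hunk 3: at line 1 remove [wpv] add [xjij,nxt] -> 6 lines: zdxr nkhi xjij nxt jbdnu bms
Hunk 4: at line 2 remove [xjij] add [oluk,axl,nnom] -> 8 lines: zdxr nkhi oluk axl nnom nxt jbdnu bms

Answer: zdxr
nkhi
oluk
axl
nnom
nxt
jbdnu
bms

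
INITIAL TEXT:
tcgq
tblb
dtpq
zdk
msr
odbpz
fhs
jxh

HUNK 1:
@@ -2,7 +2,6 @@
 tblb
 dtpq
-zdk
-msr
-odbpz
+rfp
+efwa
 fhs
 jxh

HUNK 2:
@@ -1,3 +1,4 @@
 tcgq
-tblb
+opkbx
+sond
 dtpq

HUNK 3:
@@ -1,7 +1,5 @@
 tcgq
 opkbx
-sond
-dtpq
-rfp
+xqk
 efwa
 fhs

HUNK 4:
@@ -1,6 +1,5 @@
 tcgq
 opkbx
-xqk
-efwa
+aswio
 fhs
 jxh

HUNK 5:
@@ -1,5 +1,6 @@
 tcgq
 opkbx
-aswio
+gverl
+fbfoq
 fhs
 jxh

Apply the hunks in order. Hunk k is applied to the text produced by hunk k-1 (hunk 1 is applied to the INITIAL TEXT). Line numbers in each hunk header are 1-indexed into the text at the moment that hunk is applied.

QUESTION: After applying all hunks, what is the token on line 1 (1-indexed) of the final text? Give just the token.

Answer: tcgq

Derivation:
Hunk 1: at line 2 remove [zdk,msr,odbpz] add [rfp,efwa] -> 7 lines: tcgq tblb dtpq rfp efwa fhs jxh
Hunk 2: at line 1 remove [tblb] add [opkbx,sond] -> 8 lines: tcgq opkbx sond dtpq rfp efwa fhs jxh
Hunk 3: at line 1 remove [sond,dtpq,rfp] add [xqk] -> 6 lines: tcgq opkbx xqk efwa fhs jxh
Hunk 4: at line 1 remove [xqk,efwa] add [aswio] -> 5 lines: tcgq opkbx aswio fhs jxh
Hunk 5: at line 1 remove [aswio] add [gverl,fbfoq] -> 6 lines: tcgq opkbx gverl fbfoq fhs jxh
Final line 1: tcgq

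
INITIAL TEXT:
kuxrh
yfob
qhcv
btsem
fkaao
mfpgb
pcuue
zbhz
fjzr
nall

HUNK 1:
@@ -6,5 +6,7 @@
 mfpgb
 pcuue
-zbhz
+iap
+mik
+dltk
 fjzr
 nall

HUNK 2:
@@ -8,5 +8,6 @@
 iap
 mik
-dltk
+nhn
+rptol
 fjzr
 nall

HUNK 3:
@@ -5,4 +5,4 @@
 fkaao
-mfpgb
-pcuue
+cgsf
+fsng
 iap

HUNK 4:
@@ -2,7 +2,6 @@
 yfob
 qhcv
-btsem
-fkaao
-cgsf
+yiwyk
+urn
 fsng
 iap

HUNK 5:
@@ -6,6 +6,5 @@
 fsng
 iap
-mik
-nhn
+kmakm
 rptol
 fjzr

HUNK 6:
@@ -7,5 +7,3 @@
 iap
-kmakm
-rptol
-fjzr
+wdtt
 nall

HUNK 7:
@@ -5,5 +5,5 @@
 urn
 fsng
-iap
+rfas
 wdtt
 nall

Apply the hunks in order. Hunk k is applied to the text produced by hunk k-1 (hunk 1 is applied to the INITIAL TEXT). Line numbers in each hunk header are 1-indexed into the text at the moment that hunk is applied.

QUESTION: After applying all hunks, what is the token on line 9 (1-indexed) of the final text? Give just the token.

Answer: nall

Derivation:
Hunk 1: at line 6 remove [zbhz] add [iap,mik,dltk] -> 12 lines: kuxrh yfob qhcv btsem fkaao mfpgb pcuue iap mik dltk fjzr nall
Hunk 2: at line 8 remove [dltk] add [nhn,rptol] -> 13 lines: kuxrh yfob qhcv btsem fkaao mfpgb pcuue iap mik nhn rptol fjzr nall
Hunk 3: at line 5 remove [mfpgb,pcuue] add [cgsf,fsng] -> 13 lines: kuxrh yfob qhcv btsem fkaao cgsf fsng iap mik nhn rptol fjzr nall
Hunk 4: at line 2 remove [btsem,fkaao,cgsf] add [yiwyk,urn] -> 12 lines: kuxrh yfob qhcv yiwyk urn fsng iap mik nhn rptol fjzr nall
Hunk 5: at line 6 remove [mik,nhn] add [kmakm] -> 11 lines: kuxrh yfob qhcv yiwyk urn fsng iap kmakm rptol fjzr nall
Hunk 6: at line 7 remove [kmakm,rptol,fjzr] add [wdtt] -> 9 lines: kuxrh yfob qhcv yiwyk urn fsng iap wdtt nall
Hunk 7: at line 5 remove [iap] add [rfas] -> 9 lines: kuxrh yfob qhcv yiwyk urn fsng rfas wdtt nall
Final line 9: nall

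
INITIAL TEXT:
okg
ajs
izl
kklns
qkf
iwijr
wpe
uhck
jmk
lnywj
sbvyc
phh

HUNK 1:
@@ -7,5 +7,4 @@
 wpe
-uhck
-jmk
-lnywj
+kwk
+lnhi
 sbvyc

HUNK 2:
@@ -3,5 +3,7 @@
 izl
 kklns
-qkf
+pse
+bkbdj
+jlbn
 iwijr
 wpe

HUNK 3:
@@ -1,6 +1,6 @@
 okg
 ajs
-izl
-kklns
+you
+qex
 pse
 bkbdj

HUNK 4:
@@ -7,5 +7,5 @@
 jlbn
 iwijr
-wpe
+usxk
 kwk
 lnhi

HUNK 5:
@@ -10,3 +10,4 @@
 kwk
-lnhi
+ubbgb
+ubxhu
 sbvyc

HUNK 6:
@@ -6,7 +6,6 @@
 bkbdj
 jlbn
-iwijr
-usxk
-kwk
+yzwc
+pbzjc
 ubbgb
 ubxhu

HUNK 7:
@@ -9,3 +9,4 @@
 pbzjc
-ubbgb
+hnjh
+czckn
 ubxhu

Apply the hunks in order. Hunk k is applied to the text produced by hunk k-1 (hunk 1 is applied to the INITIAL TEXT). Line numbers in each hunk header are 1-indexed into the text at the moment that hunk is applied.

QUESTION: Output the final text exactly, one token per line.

Hunk 1: at line 7 remove [uhck,jmk,lnywj] add [kwk,lnhi] -> 11 lines: okg ajs izl kklns qkf iwijr wpe kwk lnhi sbvyc phh
Hunk 2: at line 3 remove [qkf] add [pse,bkbdj,jlbn] -> 13 lines: okg ajs izl kklns pse bkbdj jlbn iwijr wpe kwk lnhi sbvyc phh
Hunk 3: at line 1 remove [izl,kklns] add [you,qex] -> 13 lines: okg ajs you qex pse bkbdj jlbn iwijr wpe kwk lnhi sbvyc phh
Hunk 4: at line 7 remove [wpe] add [usxk] -> 13 lines: okg ajs you qex pse bkbdj jlbn iwijr usxk kwk lnhi sbvyc phh
Hunk 5: at line 10 remove [lnhi] add [ubbgb,ubxhu] -> 14 lines: okg ajs you qex pse bkbdj jlbn iwijr usxk kwk ubbgb ubxhu sbvyc phh
Hunk 6: at line 6 remove [iwijr,usxk,kwk] add [yzwc,pbzjc] -> 13 lines: okg ajs you qex pse bkbdj jlbn yzwc pbzjc ubbgb ubxhu sbvyc phh
Hunk 7: at line 9 remove [ubbgb] add [hnjh,czckn] -> 14 lines: okg ajs you qex pse bkbdj jlbn yzwc pbzjc hnjh czckn ubxhu sbvyc phh

Answer: okg
ajs
you
qex
pse
bkbdj
jlbn
yzwc
pbzjc
hnjh
czckn
ubxhu
sbvyc
phh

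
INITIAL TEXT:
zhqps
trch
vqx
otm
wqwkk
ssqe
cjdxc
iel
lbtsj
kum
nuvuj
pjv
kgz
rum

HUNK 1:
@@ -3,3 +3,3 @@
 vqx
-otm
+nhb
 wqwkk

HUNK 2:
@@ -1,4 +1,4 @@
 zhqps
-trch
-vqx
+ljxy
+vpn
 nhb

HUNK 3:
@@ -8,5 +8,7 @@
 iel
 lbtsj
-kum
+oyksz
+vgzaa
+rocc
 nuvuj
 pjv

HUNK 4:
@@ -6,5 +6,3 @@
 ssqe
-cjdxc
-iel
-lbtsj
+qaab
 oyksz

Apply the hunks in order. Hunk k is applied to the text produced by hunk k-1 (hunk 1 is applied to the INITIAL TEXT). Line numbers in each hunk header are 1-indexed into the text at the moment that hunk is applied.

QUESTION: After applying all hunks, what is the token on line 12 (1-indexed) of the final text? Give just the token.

Answer: pjv

Derivation:
Hunk 1: at line 3 remove [otm] add [nhb] -> 14 lines: zhqps trch vqx nhb wqwkk ssqe cjdxc iel lbtsj kum nuvuj pjv kgz rum
Hunk 2: at line 1 remove [trch,vqx] add [ljxy,vpn] -> 14 lines: zhqps ljxy vpn nhb wqwkk ssqe cjdxc iel lbtsj kum nuvuj pjv kgz rum
Hunk 3: at line 8 remove [kum] add [oyksz,vgzaa,rocc] -> 16 lines: zhqps ljxy vpn nhb wqwkk ssqe cjdxc iel lbtsj oyksz vgzaa rocc nuvuj pjv kgz rum
Hunk 4: at line 6 remove [cjdxc,iel,lbtsj] add [qaab] -> 14 lines: zhqps ljxy vpn nhb wqwkk ssqe qaab oyksz vgzaa rocc nuvuj pjv kgz rum
Final line 12: pjv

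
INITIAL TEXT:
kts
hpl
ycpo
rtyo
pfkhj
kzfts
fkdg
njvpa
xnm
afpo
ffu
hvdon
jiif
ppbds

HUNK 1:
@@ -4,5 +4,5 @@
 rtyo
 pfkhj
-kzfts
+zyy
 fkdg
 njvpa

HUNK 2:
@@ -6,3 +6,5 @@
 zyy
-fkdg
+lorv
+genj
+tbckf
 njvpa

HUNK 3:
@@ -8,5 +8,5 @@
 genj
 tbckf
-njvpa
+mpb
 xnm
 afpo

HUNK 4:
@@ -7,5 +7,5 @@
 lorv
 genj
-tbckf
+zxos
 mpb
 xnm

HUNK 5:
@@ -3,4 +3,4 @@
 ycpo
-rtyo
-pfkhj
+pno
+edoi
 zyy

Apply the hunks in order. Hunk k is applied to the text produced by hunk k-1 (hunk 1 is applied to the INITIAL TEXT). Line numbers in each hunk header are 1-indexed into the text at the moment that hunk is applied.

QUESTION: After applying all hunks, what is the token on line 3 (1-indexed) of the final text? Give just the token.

Hunk 1: at line 4 remove [kzfts] add [zyy] -> 14 lines: kts hpl ycpo rtyo pfkhj zyy fkdg njvpa xnm afpo ffu hvdon jiif ppbds
Hunk 2: at line 6 remove [fkdg] add [lorv,genj,tbckf] -> 16 lines: kts hpl ycpo rtyo pfkhj zyy lorv genj tbckf njvpa xnm afpo ffu hvdon jiif ppbds
Hunk 3: at line 8 remove [njvpa] add [mpb] -> 16 lines: kts hpl ycpo rtyo pfkhj zyy lorv genj tbckf mpb xnm afpo ffu hvdon jiif ppbds
Hunk 4: at line 7 remove [tbckf] add [zxos] -> 16 lines: kts hpl ycpo rtyo pfkhj zyy lorv genj zxos mpb xnm afpo ffu hvdon jiif ppbds
Hunk 5: at line 3 remove [rtyo,pfkhj] add [pno,edoi] -> 16 lines: kts hpl ycpo pno edoi zyy lorv genj zxos mpb xnm afpo ffu hvdon jiif ppbds
Final line 3: ycpo

Answer: ycpo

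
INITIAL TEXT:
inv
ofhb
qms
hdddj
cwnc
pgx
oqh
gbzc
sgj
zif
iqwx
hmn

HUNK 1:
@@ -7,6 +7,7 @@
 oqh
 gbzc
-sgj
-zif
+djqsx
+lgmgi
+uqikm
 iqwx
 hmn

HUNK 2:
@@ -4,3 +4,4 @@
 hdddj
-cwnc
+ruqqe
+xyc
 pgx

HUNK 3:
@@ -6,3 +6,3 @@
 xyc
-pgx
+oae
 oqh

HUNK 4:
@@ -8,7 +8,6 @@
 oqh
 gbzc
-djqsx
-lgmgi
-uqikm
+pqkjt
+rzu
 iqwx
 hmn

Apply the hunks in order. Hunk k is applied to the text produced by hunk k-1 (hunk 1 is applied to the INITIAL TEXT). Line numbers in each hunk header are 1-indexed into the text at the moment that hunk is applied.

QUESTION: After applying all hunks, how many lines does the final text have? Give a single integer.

Hunk 1: at line 7 remove [sgj,zif] add [djqsx,lgmgi,uqikm] -> 13 lines: inv ofhb qms hdddj cwnc pgx oqh gbzc djqsx lgmgi uqikm iqwx hmn
Hunk 2: at line 4 remove [cwnc] add [ruqqe,xyc] -> 14 lines: inv ofhb qms hdddj ruqqe xyc pgx oqh gbzc djqsx lgmgi uqikm iqwx hmn
Hunk 3: at line 6 remove [pgx] add [oae] -> 14 lines: inv ofhb qms hdddj ruqqe xyc oae oqh gbzc djqsx lgmgi uqikm iqwx hmn
Hunk 4: at line 8 remove [djqsx,lgmgi,uqikm] add [pqkjt,rzu] -> 13 lines: inv ofhb qms hdddj ruqqe xyc oae oqh gbzc pqkjt rzu iqwx hmn
Final line count: 13

Answer: 13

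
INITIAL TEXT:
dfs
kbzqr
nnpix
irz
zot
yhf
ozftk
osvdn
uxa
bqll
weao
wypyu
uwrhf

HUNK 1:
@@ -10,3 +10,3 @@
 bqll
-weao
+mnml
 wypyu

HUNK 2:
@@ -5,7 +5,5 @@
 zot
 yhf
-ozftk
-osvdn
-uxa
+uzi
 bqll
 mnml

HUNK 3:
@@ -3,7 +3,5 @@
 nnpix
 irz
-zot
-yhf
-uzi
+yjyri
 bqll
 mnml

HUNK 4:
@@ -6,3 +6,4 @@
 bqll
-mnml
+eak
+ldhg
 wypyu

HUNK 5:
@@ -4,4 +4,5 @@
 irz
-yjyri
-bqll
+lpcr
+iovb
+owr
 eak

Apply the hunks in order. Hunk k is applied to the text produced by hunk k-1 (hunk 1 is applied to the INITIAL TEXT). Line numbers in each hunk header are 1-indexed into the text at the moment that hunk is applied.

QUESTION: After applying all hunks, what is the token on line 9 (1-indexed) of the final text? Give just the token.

Hunk 1: at line 10 remove [weao] add [mnml] -> 13 lines: dfs kbzqr nnpix irz zot yhf ozftk osvdn uxa bqll mnml wypyu uwrhf
Hunk 2: at line 5 remove [ozftk,osvdn,uxa] add [uzi] -> 11 lines: dfs kbzqr nnpix irz zot yhf uzi bqll mnml wypyu uwrhf
Hunk 3: at line 3 remove [zot,yhf,uzi] add [yjyri] -> 9 lines: dfs kbzqr nnpix irz yjyri bqll mnml wypyu uwrhf
Hunk 4: at line 6 remove [mnml] add [eak,ldhg] -> 10 lines: dfs kbzqr nnpix irz yjyri bqll eak ldhg wypyu uwrhf
Hunk 5: at line 4 remove [yjyri,bqll] add [lpcr,iovb,owr] -> 11 lines: dfs kbzqr nnpix irz lpcr iovb owr eak ldhg wypyu uwrhf
Final line 9: ldhg

Answer: ldhg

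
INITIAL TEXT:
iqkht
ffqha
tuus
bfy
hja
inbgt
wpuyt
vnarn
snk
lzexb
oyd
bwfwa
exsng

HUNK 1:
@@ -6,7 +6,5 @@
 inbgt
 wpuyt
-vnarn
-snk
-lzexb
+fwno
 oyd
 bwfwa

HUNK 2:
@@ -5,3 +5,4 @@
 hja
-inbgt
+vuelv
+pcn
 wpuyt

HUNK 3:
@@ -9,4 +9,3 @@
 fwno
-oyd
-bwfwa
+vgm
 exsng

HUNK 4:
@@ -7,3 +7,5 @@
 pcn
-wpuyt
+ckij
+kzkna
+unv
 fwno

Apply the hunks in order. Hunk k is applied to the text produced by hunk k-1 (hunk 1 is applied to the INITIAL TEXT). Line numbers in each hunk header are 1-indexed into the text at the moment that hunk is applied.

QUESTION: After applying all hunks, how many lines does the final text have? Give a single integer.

Answer: 13

Derivation:
Hunk 1: at line 6 remove [vnarn,snk,lzexb] add [fwno] -> 11 lines: iqkht ffqha tuus bfy hja inbgt wpuyt fwno oyd bwfwa exsng
Hunk 2: at line 5 remove [inbgt] add [vuelv,pcn] -> 12 lines: iqkht ffqha tuus bfy hja vuelv pcn wpuyt fwno oyd bwfwa exsng
Hunk 3: at line 9 remove [oyd,bwfwa] add [vgm] -> 11 lines: iqkht ffqha tuus bfy hja vuelv pcn wpuyt fwno vgm exsng
Hunk 4: at line 7 remove [wpuyt] add [ckij,kzkna,unv] -> 13 lines: iqkht ffqha tuus bfy hja vuelv pcn ckij kzkna unv fwno vgm exsng
Final line count: 13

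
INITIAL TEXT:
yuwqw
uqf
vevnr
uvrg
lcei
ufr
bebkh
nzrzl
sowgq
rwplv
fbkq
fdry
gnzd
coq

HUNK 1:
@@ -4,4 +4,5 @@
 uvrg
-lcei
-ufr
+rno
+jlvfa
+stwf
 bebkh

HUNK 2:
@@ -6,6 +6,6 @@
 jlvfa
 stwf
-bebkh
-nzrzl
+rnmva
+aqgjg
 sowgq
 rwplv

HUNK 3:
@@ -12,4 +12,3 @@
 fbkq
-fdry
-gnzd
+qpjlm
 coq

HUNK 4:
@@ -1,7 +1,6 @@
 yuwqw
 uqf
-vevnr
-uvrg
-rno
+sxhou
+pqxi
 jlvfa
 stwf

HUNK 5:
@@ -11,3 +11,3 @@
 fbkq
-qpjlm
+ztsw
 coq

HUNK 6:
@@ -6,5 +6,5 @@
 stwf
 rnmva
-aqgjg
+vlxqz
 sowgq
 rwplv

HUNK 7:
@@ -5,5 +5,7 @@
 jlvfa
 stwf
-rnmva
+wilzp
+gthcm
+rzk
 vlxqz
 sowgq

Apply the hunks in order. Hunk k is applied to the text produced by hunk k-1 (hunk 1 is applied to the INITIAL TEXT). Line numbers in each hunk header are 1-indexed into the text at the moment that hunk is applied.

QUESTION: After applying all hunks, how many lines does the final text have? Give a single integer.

Hunk 1: at line 4 remove [lcei,ufr] add [rno,jlvfa,stwf] -> 15 lines: yuwqw uqf vevnr uvrg rno jlvfa stwf bebkh nzrzl sowgq rwplv fbkq fdry gnzd coq
Hunk 2: at line 6 remove [bebkh,nzrzl] add [rnmva,aqgjg] -> 15 lines: yuwqw uqf vevnr uvrg rno jlvfa stwf rnmva aqgjg sowgq rwplv fbkq fdry gnzd coq
Hunk 3: at line 12 remove [fdry,gnzd] add [qpjlm] -> 14 lines: yuwqw uqf vevnr uvrg rno jlvfa stwf rnmva aqgjg sowgq rwplv fbkq qpjlm coq
Hunk 4: at line 1 remove [vevnr,uvrg,rno] add [sxhou,pqxi] -> 13 lines: yuwqw uqf sxhou pqxi jlvfa stwf rnmva aqgjg sowgq rwplv fbkq qpjlm coq
Hunk 5: at line 11 remove [qpjlm] add [ztsw] -> 13 lines: yuwqw uqf sxhou pqxi jlvfa stwf rnmva aqgjg sowgq rwplv fbkq ztsw coq
Hunk 6: at line 6 remove [aqgjg] add [vlxqz] -> 13 lines: yuwqw uqf sxhou pqxi jlvfa stwf rnmva vlxqz sowgq rwplv fbkq ztsw coq
Hunk 7: at line 5 remove [rnmva] add [wilzp,gthcm,rzk] -> 15 lines: yuwqw uqf sxhou pqxi jlvfa stwf wilzp gthcm rzk vlxqz sowgq rwplv fbkq ztsw coq
Final line count: 15

Answer: 15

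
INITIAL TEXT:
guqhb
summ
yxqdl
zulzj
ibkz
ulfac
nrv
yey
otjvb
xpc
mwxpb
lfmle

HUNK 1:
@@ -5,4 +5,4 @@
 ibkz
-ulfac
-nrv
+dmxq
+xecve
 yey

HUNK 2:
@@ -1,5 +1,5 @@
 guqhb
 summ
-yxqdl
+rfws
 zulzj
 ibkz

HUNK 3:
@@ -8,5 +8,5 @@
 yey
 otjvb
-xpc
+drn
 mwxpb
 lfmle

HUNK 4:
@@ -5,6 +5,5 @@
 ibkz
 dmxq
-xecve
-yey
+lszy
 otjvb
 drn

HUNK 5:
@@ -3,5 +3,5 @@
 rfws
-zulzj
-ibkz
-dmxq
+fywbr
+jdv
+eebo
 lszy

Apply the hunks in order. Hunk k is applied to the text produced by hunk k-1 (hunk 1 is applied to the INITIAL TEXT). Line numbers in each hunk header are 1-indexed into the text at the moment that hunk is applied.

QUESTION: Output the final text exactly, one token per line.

Hunk 1: at line 5 remove [ulfac,nrv] add [dmxq,xecve] -> 12 lines: guqhb summ yxqdl zulzj ibkz dmxq xecve yey otjvb xpc mwxpb lfmle
Hunk 2: at line 1 remove [yxqdl] add [rfws] -> 12 lines: guqhb summ rfws zulzj ibkz dmxq xecve yey otjvb xpc mwxpb lfmle
Hunk 3: at line 8 remove [xpc] add [drn] -> 12 lines: guqhb summ rfws zulzj ibkz dmxq xecve yey otjvb drn mwxpb lfmle
Hunk 4: at line 5 remove [xecve,yey] add [lszy] -> 11 lines: guqhb summ rfws zulzj ibkz dmxq lszy otjvb drn mwxpb lfmle
Hunk 5: at line 3 remove [zulzj,ibkz,dmxq] add [fywbr,jdv,eebo] -> 11 lines: guqhb summ rfws fywbr jdv eebo lszy otjvb drn mwxpb lfmle

Answer: guqhb
summ
rfws
fywbr
jdv
eebo
lszy
otjvb
drn
mwxpb
lfmle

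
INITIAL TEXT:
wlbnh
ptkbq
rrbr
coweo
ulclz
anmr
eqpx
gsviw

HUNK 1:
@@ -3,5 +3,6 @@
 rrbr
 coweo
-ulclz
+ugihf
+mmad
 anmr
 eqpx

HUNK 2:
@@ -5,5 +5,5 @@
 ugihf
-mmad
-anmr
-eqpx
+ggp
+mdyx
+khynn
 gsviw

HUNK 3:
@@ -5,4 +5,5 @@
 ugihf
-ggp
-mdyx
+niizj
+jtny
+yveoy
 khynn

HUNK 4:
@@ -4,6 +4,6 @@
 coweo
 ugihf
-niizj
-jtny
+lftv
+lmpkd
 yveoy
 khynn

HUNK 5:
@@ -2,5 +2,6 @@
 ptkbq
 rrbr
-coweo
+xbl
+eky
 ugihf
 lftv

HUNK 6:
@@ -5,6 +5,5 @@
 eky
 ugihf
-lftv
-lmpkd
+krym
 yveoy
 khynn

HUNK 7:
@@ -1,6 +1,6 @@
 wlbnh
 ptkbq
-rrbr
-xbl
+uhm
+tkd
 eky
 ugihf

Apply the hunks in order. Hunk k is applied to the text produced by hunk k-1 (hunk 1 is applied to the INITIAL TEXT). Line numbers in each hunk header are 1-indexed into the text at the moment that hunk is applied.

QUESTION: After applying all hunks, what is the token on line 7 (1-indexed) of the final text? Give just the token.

Answer: krym

Derivation:
Hunk 1: at line 3 remove [ulclz] add [ugihf,mmad] -> 9 lines: wlbnh ptkbq rrbr coweo ugihf mmad anmr eqpx gsviw
Hunk 2: at line 5 remove [mmad,anmr,eqpx] add [ggp,mdyx,khynn] -> 9 lines: wlbnh ptkbq rrbr coweo ugihf ggp mdyx khynn gsviw
Hunk 3: at line 5 remove [ggp,mdyx] add [niizj,jtny,yveoy] -> 10 lines: wlbnh ptkbq rrbr coweo ugihf niizj jtny yveoy khynn gsviw
Hunk 4: at line 4 remove [niizj,jtny] add [lftv,lmpkd] -> 10 lines: wlbnh ptkbq rrbr coweo ugihf lftv lmpkd yveoy khynn gsviw
Hunk 5: at line 2 remove [coweo] add [xbl,eky] -> 11 lines: wlbnh ptkbq rrbr xbl eky ugihf lftv lmpkd yveoy khynn gsviw
Hunk 6: at line 5 remove [lftv,lmpkd] add [krym] -> 10 lines: wlbnh ptkbq rrbr xbl eky ugihf krym yveoy khynn gsviw
Hunk 7: at line 1 remove [rrbr,xbl] add [uhm,tkd] -> 10 lines: wlbnh ptkbq uhm tkd eky ugihf krym yveoy khynn gsviw
Final line 7: krym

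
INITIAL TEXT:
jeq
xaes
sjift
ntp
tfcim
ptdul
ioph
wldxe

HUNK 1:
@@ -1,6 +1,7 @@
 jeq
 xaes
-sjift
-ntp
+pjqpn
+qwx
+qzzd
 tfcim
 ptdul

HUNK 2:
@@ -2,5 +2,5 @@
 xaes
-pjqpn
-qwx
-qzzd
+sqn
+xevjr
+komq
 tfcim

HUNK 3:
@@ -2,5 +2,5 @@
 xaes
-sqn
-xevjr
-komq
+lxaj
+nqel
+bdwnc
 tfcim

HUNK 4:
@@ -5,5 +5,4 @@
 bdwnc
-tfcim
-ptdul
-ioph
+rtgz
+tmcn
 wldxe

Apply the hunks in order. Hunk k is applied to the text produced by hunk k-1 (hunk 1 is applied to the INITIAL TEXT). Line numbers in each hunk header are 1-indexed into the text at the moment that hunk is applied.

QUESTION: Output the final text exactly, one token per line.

Hunk 1: at line 1 remove [sjift,ntp] add [pjqpn,qwx,qzzd] -> 9 lines: jeq xaes pjqpn qwx qzzd tfcim ptdul ioph wldxe
Hunk 2: at line 2 remove [pjqpn,qwx,qzzd] add [sqn,xevjr,komq] -> 9 lines: jeq xaes sqn xevjr komq tfcim ptdul ioph wldxe
Hunk 3: at line 2 remove [sqn,xevjr,komq] add [lxaj,nqel,bdwnc] -> 9 lines: jeq xaes lxaj nqel bdwnc tfcim ptdul ioph wldxe
Hunk 4: at line 5 remove [tfcim,ptdul,ioph] add [rtgz,tmcn] -> 8 lines: jeq xaes lxaj nqel bdwnc rtgz tmcn wldxe

Answer: jeq
xaes
lxaj
nqel
bdwnc
rtgz
tmcn
wldxe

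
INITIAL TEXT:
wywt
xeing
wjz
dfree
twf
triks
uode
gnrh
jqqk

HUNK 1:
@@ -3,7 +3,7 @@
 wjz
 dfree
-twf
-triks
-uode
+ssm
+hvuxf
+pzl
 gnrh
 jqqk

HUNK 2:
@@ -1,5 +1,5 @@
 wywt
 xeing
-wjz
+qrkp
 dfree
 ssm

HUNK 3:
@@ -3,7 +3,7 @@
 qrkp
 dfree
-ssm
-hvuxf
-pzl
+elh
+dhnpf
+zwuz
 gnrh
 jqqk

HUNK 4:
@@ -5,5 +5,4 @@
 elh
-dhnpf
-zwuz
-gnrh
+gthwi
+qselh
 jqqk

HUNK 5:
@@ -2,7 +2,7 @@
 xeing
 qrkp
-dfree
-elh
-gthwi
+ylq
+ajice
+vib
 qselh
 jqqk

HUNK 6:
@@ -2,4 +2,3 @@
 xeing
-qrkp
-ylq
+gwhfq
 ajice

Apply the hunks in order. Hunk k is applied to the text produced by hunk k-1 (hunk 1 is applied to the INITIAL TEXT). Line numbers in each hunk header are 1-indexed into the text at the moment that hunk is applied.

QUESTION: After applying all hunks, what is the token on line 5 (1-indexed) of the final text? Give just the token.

Hunk 1: at line 3 remove [twf,triks,uode] add [ssm,hvuxf,pzl] -> 9 lines: wywt xeing wjz dfree ssm hvuxf pzl gnrh jqqk
Hunk 2: at line 1 remove [wjz] add [qrkp] -> 9 lines: wywt xeing qrkp dfree ssm hvuxf pzl gnrh jqqk
Hunk 3: at line 3 remove [ssm,hvuxf,pzl] add [elh,dhnpf,zwuz] -> 9 lines: wywt xeing qrkp dfree elh dhnpf zwuz gnrh jqqk
Hunk 4: at line 5 remove [dhnpf,zwuz,gnrh] add [gthwi,qselh] -> 8 lines: wywt xeing qrkp dfree elh gthwi qselh jqqk
Hunk 5: at line 2 remove [dfree,elh,gthwi] add [ylq,ajice,vib] -> 8 lines: wywt xeing qrkp ylq ajice vib qselh jqqk
Hunk 6: at line 2 remove [qrkp,ylq] add [gwhfq] -> 7 lines: wywt xeing gwhfq ajice vib qselh jqqk
Final line 5: vib

Answer: vib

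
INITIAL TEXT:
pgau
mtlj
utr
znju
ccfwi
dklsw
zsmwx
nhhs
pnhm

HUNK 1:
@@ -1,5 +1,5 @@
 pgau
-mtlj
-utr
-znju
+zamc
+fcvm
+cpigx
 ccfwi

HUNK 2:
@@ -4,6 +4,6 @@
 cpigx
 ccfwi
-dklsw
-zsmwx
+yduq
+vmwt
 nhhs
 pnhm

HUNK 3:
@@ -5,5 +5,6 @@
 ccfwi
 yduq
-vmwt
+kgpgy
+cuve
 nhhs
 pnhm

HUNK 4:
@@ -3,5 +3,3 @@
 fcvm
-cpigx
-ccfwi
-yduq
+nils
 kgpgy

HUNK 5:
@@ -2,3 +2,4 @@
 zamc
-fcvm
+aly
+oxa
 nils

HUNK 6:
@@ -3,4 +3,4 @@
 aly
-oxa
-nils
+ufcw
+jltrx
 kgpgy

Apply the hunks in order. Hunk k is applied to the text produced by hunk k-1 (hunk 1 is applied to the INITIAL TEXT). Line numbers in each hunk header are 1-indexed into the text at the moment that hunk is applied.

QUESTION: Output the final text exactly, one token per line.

Hunk 1: at line 1 remove [mtlj,utr,znju] add [zamc,fcvm,cpigx] -> 9 lines: pgau zamc fcvm cpigx ccfwi dklsw zsmwx nhhs pnhm
Hunk 2: at line 4 remove [dklsw,zsmwx] add [yduq,vmwt] -> 9 lines: pgau zamc fcvm cpigx ccfwi yduq vmwt nhhs pnhm
Hunk 3: at line 5 remove [vmwt] add [kgpgy,cuve] -> 10 lines: pgau zamc fcvm cpigx ccfwi yduq kgpgy cuve nhhs pnhm
Hunk 4: at line 3 remove [cpigx,ccfwi,yduq] add [nils] -> 8 lines: pgau zamc fcvm nils kgpgy cuve nhhs pnhm
Hunk 5: at line 2 remove [fcvm] add [aly,oxa] -> 9 lines: pgau zamc aly oxa nils kgpgy cuve nhhs pnhm
Hunk 6: at line 3 remove [oxa,nils] add [ufcw,jltrx] -> 9 lines: pgau zamc aly ufcw jltrx kgpgy cuve nhhs pnhm

Answer: pgau
zamc
aly
ufcw
jltrx
kgpgy
cuve
nhhs
pnhm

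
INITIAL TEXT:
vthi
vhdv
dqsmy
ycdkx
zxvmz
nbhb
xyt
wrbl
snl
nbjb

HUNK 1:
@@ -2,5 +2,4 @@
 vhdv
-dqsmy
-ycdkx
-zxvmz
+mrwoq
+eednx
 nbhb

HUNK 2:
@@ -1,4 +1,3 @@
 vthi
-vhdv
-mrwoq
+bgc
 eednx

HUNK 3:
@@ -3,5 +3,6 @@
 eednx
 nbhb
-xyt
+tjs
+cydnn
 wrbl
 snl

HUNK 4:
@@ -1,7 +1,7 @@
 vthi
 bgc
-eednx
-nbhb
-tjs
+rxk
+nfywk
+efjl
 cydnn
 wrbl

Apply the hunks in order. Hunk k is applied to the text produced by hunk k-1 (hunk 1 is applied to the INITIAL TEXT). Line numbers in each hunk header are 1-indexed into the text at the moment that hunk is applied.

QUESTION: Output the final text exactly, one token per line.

Answer: vthi
bgc
rxk
nfywk
efjl
cydnn
wrbl
snl
nbjb

Derivation:
Hunk 1: at line 2 remove [dqsmy,ycdkx,zxvmz] add [mrwoq,eednx] -> 9 lines: vthi vhdv mrwoq eednx nbhb xyt wrbl snl nbjb
Hunk 2: at line 1 remove [vhdv,mrwoq] add [bgc] -> 8 lines: vthi bgc eednx nbhb xyt wrbl snl nbjb
Hunk 3: at line 3 remove [xyt] add [tjs,cydnn] -> 9 lines: vthi bgc eednx nbhb tjs cydnn wrbl snl nbjb
Hunk 4: at line 1 remove [eednx,nbhb,tjs] add [rxk,nfywk,efjl] -> 9 lines: vthi bgc rxk nfywk efjl cydnn wrbl snl nbjb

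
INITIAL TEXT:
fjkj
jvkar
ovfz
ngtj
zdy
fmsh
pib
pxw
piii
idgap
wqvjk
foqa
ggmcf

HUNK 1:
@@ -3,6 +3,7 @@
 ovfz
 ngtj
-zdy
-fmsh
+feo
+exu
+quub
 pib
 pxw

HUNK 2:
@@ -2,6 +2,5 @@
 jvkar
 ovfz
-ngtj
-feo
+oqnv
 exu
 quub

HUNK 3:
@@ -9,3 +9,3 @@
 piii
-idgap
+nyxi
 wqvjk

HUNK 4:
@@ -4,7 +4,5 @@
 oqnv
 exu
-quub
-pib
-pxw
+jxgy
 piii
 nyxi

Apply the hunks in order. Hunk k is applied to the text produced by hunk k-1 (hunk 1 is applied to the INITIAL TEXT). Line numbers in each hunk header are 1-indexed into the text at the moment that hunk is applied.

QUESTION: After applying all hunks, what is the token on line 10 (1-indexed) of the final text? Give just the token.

Hunk 1: at line 3 remove [zdy,fmsh] add [feo,exu,quub] -> 14 lines: fjkj jvkar ovfz ngtj feo exu quub pib pxw piii idgap wqvjk foqa ggmcf
Hunk 2: at line 2 remove [ngtj,feo] add [oqnv] -> 13 lines: fjkj jvkar ovfz oqnv exu quub pib pxw piii idgap wqvjk foqa ggmcf
Hunk 3: at line 9 remove [idgap] add [nyxi] -> 13 lines: fjkj jvkar ovfz oqnv exu quub pib pxw piii nyxi wqvjk foqa ggmcf
Hunk 4: at line 4 remove [quub,pib,pxw] add [jxgy] -> 11 lines: fjkj jvkar ovfz oqnv exu jxgy piii nyxi wqvjk foqa ggmcf
Final line 10: foqa

Answer: foqa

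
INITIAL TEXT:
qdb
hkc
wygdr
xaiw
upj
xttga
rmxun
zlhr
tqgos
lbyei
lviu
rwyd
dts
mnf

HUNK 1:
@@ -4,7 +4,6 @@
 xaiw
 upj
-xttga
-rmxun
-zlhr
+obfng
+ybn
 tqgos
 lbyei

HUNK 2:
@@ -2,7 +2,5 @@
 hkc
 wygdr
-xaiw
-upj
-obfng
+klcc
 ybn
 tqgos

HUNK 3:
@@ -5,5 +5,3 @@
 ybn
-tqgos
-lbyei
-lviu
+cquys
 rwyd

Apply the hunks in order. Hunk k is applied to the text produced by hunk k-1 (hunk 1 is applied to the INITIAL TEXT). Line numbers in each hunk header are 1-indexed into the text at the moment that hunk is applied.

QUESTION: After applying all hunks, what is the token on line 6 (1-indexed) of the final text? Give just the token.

Hunk 1: at line 4 remove [xttga,rmxun,zlhr] add [obfng,ybn] -> 13 lines: qdb hkc wygdr xaiw upj obfng ybn tqgos lbyei lviu rwyd dts mnf
Hunk 2: at line 2 remove [xaiw,upj,obfng] add [klcc] -> 11 lines: qdb hkc wygdr klcc ybn tqgos lbyei lviu rwyd dts mnf
Hunk 3: at line 5 remove [tqgos,lbyei,lviu] add [cquys] -> 9 lines: qdb hkc wygdr klcc ybn cquys rwyd dts mnf
Final line 6: cquys

Answer: cquys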